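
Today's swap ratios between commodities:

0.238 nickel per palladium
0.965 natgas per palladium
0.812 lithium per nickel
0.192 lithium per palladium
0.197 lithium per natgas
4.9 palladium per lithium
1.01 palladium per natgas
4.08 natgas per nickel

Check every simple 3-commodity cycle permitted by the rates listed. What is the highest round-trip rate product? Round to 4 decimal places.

nickel→natgas→palladium→nickel: 4.08 × 1.01 × 0.238 = 0.98075
nickel→lithium→palladium→nickel: 0.812 × 4.9 × 0.238 = 0.94695
palladium→natgas→lithium→palladium: 0.965 × 0.197 × 4.9 = 0.93151
Maximum is nickel→natgas→palladium→nickel at 0.9808; no arbitrage — every cycle loses value.

0.9808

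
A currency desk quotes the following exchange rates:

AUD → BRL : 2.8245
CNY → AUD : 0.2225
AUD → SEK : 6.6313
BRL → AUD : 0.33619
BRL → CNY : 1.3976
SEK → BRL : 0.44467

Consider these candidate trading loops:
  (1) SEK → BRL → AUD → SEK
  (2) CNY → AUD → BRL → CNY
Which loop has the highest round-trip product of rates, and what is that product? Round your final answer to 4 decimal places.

(1) 0.44467 × 0.33619 × 6.6313 = 0.99134
(2) 0.2225 × 2.8245 × 1.3976 = 0.87832
Highest is cycle (1) at 0.9913 (≤1, no arbitrage).

0.9913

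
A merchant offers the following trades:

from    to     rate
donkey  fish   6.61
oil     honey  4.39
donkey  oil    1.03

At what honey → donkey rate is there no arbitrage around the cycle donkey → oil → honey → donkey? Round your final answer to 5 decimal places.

0.22116

Known legs of the cycle: 1.03 × 4.39 = 4.5217
For no arbitrage the full-cycle product must be 1, so the missing rate is 1 / 4.5217 ≈ 0.2211558.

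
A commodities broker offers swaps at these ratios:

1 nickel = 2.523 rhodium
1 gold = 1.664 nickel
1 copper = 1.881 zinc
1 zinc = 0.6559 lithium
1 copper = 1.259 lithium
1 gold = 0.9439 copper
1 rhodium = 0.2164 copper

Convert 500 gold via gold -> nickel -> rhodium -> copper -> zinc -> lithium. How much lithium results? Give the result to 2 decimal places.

560.43

500 gold × 1.664 = 832 nickel
832 nickel × 2.523 = 2099.136 rhodium
2099.136 rhodium × 0.2164 = 454.2530304 copper
454.2530304 copper × 1.881 = 854.4499501824 zinc
854.4499501824 zinc × 0.6559 = 560.43372232463616 lithium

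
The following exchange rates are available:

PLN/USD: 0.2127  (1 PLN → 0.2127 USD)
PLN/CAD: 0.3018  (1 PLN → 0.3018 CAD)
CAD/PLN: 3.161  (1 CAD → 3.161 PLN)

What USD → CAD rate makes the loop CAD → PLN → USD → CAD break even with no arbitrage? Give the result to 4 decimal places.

1.4873

Known legs of the cycle: 3.161 × 0.2127 = 0.6723447
For no arbitrage the full-cycle product must be 1, so the missing rate is 1 / 0.6723447 ≈ 1.487332.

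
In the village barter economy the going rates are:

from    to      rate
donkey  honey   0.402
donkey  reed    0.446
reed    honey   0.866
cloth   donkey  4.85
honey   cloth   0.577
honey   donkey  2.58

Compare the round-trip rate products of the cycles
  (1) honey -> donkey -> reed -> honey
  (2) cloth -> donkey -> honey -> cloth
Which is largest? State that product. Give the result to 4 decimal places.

(1) 2.58 × 0.446 × 0.866 = 0.99649
(2) 4.85 × 0.402 × 0.577 = 1.12498
Highest is cycle (2) at 1.1250 (>1, arbitrage).

1.1250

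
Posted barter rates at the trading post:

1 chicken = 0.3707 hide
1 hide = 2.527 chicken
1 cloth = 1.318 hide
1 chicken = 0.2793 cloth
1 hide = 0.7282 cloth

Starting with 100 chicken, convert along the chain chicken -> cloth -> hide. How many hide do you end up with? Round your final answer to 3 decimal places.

100 chicken × 0.2793 = 27.93 cloth
27.93 cloth × 1.318 = 36.81174 hide

36.812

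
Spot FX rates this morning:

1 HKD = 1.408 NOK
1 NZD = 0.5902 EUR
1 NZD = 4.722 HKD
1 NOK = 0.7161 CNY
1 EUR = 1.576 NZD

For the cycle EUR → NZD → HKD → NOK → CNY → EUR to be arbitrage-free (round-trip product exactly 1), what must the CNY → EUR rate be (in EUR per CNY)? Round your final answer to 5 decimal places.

Known legs of the cycle: 1.576 × 4.722 × 1.408 × 0.7161 = 7.5034073511936
For no arbitrage the full-cycle product must be 1, so the missing rate is 1 / 7.5034073511936 ≈ 0.1332728.

0.13327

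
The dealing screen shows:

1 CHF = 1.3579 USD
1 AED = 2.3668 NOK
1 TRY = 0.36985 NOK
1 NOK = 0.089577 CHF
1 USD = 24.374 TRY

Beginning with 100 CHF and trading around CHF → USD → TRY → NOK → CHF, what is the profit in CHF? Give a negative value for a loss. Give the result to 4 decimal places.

100 CHF × 1.3579 = 135.79 USD
135.79 USD × 24.374 = 3309.74546 TRY
3309.74546 TRY × 0.36985 = 1224.109358381 NOK
1224.109358381 NOK × 0.089577 = 109.652043995694837 CHF
Net change: 109.652043995694837 − 100 = 9.652043995694837 CHF

9.6520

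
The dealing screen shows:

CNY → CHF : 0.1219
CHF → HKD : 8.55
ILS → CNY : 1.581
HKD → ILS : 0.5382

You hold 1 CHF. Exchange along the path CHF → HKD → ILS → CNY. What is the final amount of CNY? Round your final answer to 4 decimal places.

7.2751

1 CHF × 8.55 = 8.55 HKD
8.55 HKD × 0.5382 = 4.60161 ILS
4.60161 ILS × 1.581 = 7.27514541 CNY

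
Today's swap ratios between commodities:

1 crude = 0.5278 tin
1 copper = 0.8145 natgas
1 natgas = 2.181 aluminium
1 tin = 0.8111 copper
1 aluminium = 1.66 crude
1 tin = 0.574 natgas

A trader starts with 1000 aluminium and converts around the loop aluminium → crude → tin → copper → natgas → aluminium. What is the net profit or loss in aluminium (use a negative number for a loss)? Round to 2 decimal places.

1000 aluminium × 1.66 = 1660 crude
1660 crude × 0.5278 = 876.148 tin
876.148 tin × 0.8111 = 710.6436428 copper
710.6436428 copper × 0.8145 = 578.8192470606 natgas
578.8192470606 natgas × 2.181 = 1262.4047778391686 aluminium
Net change: 1262.4047778391686 − 1000 = 262.4047778391686 aluminium

262.40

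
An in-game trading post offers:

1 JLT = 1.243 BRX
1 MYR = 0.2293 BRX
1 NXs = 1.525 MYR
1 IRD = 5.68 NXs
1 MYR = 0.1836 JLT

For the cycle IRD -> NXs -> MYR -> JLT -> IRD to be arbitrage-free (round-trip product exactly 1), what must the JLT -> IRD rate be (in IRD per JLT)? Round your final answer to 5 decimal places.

0.62880

Known legs of the cycle: 5.68 × 1.525 × 0.1836 = 1.5903432
For no arbitrage the full-cycle product must be 1, so the missing rate is 1 / 1.5903432 ≈ 0.6287951.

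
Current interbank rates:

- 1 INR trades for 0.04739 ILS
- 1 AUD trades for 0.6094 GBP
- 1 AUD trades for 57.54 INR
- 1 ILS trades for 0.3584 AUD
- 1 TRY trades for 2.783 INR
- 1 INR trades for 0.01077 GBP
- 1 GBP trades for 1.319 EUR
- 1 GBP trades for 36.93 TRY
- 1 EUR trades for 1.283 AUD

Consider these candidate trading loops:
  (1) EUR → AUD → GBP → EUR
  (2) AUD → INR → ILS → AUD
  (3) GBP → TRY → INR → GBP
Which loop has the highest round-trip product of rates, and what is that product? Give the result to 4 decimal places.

(1) 1.283 × 0.6094 × 1.319 = 1.03127
(2) 57.54 × 0.04739 × 0.3584 = 0.97729
(3) 36.93 × 2.783 × 0.01077 = 1.10690
Highest is cycle (3) at 1.1069 (>1, arbitrage).

1.1069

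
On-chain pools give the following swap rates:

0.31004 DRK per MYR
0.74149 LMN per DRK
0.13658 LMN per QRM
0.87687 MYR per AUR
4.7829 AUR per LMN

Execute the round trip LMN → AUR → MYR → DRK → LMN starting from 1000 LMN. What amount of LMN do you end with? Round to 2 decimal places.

964.16

1000 LMN × 4.7829 = 4782.9 AUR
4782.9 AUR × 0.87687 = 4193.981523 MYR
4193.981523 MYR × 0.31004 = 1300.30203139092 DRK
1300.30203139092 DRK × 0.74149 = 964.1609532560532708 LMN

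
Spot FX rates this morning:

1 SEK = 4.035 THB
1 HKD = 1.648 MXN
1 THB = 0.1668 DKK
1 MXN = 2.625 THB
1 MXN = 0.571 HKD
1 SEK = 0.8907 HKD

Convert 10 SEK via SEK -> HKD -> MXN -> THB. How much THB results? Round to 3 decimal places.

10 SEK × 0.8907 = 8.907 HKD
8.907 HKD × 1.648 = 14.678736 MXN
14.678736 MXN × 2.625 = 38.531682 THB

38.532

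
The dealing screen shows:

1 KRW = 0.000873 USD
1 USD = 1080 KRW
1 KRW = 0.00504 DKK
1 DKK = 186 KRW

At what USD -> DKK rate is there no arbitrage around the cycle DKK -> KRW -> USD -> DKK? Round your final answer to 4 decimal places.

6.1585

Known legs of the cycle: 186 × 0.000873 = 0.162378
For no arbitrage the full-cycle product must be 1, so the missing rate is 1 / 0.162378 ≈ 6.158470.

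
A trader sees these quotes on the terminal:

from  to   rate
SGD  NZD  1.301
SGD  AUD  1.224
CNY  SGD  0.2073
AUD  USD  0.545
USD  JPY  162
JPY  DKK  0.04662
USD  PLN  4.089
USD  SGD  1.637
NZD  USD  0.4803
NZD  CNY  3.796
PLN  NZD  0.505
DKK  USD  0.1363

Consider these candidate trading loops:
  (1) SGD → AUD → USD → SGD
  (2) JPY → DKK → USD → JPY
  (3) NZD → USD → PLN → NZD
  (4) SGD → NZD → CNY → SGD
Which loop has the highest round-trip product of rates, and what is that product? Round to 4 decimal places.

1.0920

(1) 1.224 × 0.545 × 1.637 = 1.09201
(2) 0.04662 × 0.1363 × 162 = 1.02940
(3) 0.4803 × 4.089 × 0.505 = 0.99179
(4) 1.301 × 3.796 × 0.2073 = 1.02377
Highest is cycle (1) at 1.0920 (>1, arbitrage).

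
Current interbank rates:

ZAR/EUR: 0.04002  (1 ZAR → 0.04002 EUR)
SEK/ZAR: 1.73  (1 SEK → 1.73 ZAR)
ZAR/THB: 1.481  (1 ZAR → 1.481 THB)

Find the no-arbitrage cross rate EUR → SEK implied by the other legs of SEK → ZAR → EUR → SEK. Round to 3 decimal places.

Known legs of the cycle: 1.73 × 0.04002 = 0.0692346
For no arbitrage the full-cycle product must be 1, so the missing rate is 1 / 0.0692346 ≈ 14.44365.

14.444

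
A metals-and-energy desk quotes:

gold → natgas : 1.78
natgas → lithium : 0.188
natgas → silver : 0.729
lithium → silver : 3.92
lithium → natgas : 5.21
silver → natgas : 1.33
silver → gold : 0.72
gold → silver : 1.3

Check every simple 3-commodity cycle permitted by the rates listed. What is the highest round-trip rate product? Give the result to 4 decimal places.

silver→natgas→lithium→silver: 1.33 × 0.188 × 3.92 = 0.98016
silver→gold→natgas→silver: 0.72 × 1.78 × 0.729 = 0.93429
Maximum is silver→natgas→lithium→silver at 0.9802; no arbitrage — every cycle loses value.

0.9802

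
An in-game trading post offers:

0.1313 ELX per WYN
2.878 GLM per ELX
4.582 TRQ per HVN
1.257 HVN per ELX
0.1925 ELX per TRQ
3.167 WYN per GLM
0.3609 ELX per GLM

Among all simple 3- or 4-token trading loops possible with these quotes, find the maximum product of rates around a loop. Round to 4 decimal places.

1.1968

GLM→WYN→ELX→GLM: 3.167 × 0.1313 × 2.878 = 1.19675
TRQ→ELX→HVN→TRQ: 0.1925 × 1.257 × 4.582 = 1.10872
Maximum is GLM→WYN→ELX→GLM at 1.1968; arbitrage exists.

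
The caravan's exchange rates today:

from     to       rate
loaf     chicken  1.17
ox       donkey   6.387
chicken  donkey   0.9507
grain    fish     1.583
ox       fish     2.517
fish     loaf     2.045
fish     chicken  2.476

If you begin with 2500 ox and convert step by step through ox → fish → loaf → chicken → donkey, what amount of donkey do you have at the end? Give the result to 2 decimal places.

14313.50

2500 ox × 2.517 = 6292.5 fish
6292.5 fish × 2.045 = 12868.1625 loaf
12868.1625 loaf × 1.17 = 15055.750125 chicken
15055.750125 chicken × 0.9507 = 14313.5016438375 donkey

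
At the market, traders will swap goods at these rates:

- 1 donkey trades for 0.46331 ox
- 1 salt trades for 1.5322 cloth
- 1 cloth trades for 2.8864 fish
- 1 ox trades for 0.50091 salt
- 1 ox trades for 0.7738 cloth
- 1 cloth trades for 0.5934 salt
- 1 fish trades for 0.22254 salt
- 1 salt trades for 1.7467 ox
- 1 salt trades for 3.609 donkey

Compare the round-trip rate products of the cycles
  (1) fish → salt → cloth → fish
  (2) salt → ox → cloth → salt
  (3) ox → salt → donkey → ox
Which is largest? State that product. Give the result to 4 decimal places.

0.9842

(1) 0.22254 × 1.5322 × 2.8864 = 0.98419
(2) 1.7467 × 0.7738 × 0.5934 = 0.80204
(3) 0.50091 × 3.609 × 0.46331 = 0.83756
Highest is cycle (1) at 0.9842 (≤1, no arbitrage).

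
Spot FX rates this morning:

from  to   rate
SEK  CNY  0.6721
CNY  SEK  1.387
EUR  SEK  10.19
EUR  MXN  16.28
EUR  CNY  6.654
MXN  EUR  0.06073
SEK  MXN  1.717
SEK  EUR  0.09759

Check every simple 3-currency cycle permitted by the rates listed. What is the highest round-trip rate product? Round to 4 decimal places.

1.0625

MXN→EUR→SEK→MXN: 0.06073 × 10.19 × 1.717 = 1.06255
EUR→CNY→SEK→EUR: 6.654 × 1.387 × 0.09759 = 0.90067
Maximum is MXN→EUR→SEK→MXN at 1.0625; arbitrage exists.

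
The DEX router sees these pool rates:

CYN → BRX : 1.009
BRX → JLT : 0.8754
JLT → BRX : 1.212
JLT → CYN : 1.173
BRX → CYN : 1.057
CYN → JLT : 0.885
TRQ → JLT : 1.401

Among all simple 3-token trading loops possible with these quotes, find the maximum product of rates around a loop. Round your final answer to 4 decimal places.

BRX→CYN→JLT→BRX: 1.057 × 0.885 × 1.212 = 1.13376
BRX→JLT→CYN→BRX: 0.8754 × 1.173 × 1.009 = 1.03609
Maximum is BRX→CYN→JLT→BRX at 1.1338; arbitrage exists.

1.1338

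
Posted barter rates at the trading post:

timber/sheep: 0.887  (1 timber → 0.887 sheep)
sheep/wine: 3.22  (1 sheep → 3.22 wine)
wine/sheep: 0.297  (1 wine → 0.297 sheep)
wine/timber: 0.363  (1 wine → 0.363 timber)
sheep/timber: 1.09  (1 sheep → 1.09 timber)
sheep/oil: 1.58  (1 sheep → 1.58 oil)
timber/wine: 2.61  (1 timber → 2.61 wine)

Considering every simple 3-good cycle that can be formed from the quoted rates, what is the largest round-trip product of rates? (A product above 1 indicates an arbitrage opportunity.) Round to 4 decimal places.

wine→timber→sheep→wine: 0.363 × 0.887 × 3.22 = 1.03678
wine→sheep→timber→wine: 0.297 × 1.09 × 2.61 = 0.84494
Maximum is wine→timber→sheep→wine at 1.0368; arbitrage exists.

1.0368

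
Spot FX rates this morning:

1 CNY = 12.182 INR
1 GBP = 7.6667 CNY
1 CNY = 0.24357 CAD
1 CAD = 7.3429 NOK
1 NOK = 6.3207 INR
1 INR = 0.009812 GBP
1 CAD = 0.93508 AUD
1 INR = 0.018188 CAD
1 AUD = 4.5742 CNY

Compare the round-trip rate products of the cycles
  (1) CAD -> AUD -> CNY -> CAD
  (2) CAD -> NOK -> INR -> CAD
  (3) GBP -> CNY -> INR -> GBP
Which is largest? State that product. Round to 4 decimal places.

1.0418

(1) 0.93508 × 4.5742 × 0.24357 = 1.04181
(2) 7.3429 × 6.3207 × 0.018188 = 0.84415
(3) 7.6667 × 12.182 × 0.009812 = 0.91640
Highest is cycle (1) at 1.0418 (>1, arbitrage).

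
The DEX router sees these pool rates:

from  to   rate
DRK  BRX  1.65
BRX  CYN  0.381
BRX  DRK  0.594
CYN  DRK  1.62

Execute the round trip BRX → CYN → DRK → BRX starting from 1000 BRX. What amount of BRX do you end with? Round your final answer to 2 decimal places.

1000 BRX × 0.381 = 381 CYN
381 CYN × 1.62 = 617.22 DRK
617.22 DRK × 1.65 = 1018.413 BRX

1018.41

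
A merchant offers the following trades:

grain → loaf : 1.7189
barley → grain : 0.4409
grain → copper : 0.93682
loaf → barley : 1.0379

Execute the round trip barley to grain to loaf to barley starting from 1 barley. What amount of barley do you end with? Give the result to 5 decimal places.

1 barley × 0.4409 = 0.4409 grain
0.4409 grain × 1.7189 = 0.75786301 loaf
0.75786301 loaf × 1.0379 = 0.786586018079 barley

0.78659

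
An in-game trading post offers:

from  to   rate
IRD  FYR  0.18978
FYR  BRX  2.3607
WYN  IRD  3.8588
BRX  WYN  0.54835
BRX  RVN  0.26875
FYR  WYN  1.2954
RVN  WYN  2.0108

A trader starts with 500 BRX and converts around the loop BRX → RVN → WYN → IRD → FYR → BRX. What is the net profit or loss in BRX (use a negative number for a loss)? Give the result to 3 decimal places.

500 BRX × 0.26875 = 134.375 RVN
134.375 RVN × 2.0108 = 270.20125 WYN
270.20125 WYN × 3.8588 = 1042.6525835 IRD
1042.6525835 IRD × 0.18978 = 197.87460729663 FYR
197.87460729663 FYR × 2.3607 = 467.122585445154441 BRX
Net change: 467.122585445154441 − 500 = -32.877414554845559 BRX

-32.877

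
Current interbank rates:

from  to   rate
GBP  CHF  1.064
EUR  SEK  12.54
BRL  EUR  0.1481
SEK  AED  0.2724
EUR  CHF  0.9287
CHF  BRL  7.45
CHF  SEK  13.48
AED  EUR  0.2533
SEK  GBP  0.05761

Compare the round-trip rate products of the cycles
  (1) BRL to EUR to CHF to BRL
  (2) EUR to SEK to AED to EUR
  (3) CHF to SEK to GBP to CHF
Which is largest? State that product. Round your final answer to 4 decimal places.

1.0247

(1) 0.1481 × 0.9287 × 7.45 = 1.02468
(2) 12.54 × 0.2724 × 0.2533 = 0.86525
(3) 13.48 × 0.05761 × 1.064 = 0.82628
Highest is cycle (1) at 1.0247 (>1, arbitrage).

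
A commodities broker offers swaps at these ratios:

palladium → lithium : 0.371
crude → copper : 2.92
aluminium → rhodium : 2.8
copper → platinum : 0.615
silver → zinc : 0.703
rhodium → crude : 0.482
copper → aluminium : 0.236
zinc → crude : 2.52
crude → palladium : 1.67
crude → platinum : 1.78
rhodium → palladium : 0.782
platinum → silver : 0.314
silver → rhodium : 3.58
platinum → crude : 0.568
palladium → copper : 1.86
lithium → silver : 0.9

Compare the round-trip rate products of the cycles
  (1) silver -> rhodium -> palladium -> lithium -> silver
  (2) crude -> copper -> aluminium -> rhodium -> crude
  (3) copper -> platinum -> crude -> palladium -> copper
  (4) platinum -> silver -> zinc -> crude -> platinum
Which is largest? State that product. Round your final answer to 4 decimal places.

1.0851

(1) 3.58 × 0.782 × 0.371 × 0.9 = 0.93477
(2) 2.92 × 0.236 × 2.8 × 0.482 = 0.93004
(3) 0.615 × 0.568 × 1.67 × 1.86 = 1.08506
(4) 0.314 × 0.703 × 2.52 × 1.78 = 0.99016
Highest is cycle (3) at 1.0851 (>1, arbitrage).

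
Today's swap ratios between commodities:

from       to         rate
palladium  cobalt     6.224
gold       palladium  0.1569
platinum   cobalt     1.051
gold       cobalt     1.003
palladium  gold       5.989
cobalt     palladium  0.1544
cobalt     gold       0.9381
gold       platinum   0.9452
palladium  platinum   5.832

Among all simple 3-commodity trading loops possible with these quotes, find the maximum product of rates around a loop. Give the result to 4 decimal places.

0.9464

cobalt→palladium→platinum→cobalt: 0.1544 × 5.832 × 1.051 = 0.94638
gold→platinum→cobalt→gold: 0.9452 × 1.051 × 0.9381 = 0.93191
gold→cobalt→palladium→gold: 1.003 × 0.1544 × 5.989 = 0.92748
gold→palladium→cobalt→gold: 0.1569 × 6.224 × 0.9381 = 0.91610
Maximum is cobalt→palladium→platinum→cobalt at 0.9464; no arbitrage — every cycle loses value.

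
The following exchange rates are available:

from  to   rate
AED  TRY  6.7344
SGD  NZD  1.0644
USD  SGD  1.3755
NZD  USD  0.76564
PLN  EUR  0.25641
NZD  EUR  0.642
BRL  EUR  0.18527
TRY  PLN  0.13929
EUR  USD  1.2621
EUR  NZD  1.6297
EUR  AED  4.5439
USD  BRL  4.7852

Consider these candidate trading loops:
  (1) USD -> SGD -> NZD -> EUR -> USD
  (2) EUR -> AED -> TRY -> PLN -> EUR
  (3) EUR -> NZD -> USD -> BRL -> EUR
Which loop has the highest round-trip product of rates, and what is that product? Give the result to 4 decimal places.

(1) 1.3755 × 1.0644 × 0.642 × 1.2621 = 1.18630
(2) 4.5439 × 6.7344 × 0.13929 × 0.25641 = 1.09291
(3) 1.6297 × 0.76564 × 4.7852 × 0.18527 = 1.10621
Highest is cycle (1) at 1.1863 (>1, arbitrage).

1.1863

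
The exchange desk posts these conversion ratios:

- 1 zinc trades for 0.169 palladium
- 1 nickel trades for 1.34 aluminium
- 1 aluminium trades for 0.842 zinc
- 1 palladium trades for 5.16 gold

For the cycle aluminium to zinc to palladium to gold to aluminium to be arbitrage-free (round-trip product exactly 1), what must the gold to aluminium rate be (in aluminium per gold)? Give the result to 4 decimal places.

Known legs of the cycle: 0.842 × 0.169 × 5.16 = 0.73425768
For no arbitrage the full-cycle product must be 1, so the missing rate is 1 / 0.73425768 ≈ 1.361920.

1.3619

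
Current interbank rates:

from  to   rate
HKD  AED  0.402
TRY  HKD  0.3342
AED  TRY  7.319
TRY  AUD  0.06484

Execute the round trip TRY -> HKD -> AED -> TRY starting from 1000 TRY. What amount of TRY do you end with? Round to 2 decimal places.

1000 TRY × 0.3342 = 334.2 HKD
334.2 HKD × 0.402 = 134.3484 AED
134.3484 AED × 7.319 = 983.2959396 TRY

983.30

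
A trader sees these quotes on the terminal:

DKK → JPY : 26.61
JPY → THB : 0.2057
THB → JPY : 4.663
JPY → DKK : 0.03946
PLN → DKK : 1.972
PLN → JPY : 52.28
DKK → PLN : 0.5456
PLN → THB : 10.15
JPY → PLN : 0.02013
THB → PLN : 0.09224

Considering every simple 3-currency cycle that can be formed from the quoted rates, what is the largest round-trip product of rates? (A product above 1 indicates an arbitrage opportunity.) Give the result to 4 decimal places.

1.1256

PLN→JPY→DKK→PLN: 52.28 × 0.03946 × 0.5456 = 1.12556
PLN→DKK→JPY→PLN: 1.972 × 26.61 × 0.02013 = 1.05632
THB→PLN→JPY→THB: 0.09224 × 52.28 × 0.2057 = 0.99195
THB→JPY→PLN→THB: 4.663 × 0.02013 × 10.15 = 0.95274
Maximum is PLN→JPY→DKK→PLN at 1.1256; arbitrage exists.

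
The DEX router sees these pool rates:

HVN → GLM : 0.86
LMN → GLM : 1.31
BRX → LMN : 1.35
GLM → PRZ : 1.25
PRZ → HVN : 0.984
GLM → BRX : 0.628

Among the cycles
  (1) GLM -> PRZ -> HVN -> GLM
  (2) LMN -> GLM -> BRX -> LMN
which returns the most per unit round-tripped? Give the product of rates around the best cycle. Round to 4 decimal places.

1.1106

(1) 1.25 × 0.984 × 0.86 = 1.05780
(2) 1.31 × 0.628 × 1.35 = 1.11062
Highest is cycle (2) at 1.1106 (>1, arbitrage).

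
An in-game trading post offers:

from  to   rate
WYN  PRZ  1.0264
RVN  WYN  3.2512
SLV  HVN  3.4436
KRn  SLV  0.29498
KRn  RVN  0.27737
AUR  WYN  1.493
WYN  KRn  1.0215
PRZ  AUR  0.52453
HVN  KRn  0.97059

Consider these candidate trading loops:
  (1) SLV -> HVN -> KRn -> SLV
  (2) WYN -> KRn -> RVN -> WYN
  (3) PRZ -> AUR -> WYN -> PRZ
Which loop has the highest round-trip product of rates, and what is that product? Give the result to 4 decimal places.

(1) 3.4436 × 0.97059 × 0.29498 = 0.98592
(2) 1.0215 × 0.27737 × 3.2512 = 0.92117
(3) 0.52453 × 1.493 × 1.0264 = 0.80380
Highest is cycle (1) at 0.9859 (≤1, no arbitrage).

0.9859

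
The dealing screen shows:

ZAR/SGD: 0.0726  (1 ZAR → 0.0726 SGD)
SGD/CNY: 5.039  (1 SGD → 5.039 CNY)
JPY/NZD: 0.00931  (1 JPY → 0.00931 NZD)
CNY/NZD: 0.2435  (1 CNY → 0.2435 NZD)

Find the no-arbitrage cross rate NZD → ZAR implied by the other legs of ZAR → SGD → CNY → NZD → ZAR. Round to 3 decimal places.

Known legs of the cycle: 0.0726 × 5.039 × 0.2435 = 0.0890799459
For no arbitrage the full-cycle product must be 1, so the missing rate is 1 / 0.0890799459 ≈ 11.22587.

11.226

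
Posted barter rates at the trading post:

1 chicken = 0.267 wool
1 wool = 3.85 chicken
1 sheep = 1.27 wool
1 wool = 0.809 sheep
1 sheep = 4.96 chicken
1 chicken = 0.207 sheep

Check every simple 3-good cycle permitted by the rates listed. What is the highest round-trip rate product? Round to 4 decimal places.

sheep→chicken→wool→sheep: 4.96 × 0.267 × 0.809 = 1.07137
sheep→wool→chicken→sheep: 1.27 × 3.85 × 0.207 = 1.01213
Maximum is sheep→chicken→wool→sheep at 1.0714; arbitrage exists.

1.0714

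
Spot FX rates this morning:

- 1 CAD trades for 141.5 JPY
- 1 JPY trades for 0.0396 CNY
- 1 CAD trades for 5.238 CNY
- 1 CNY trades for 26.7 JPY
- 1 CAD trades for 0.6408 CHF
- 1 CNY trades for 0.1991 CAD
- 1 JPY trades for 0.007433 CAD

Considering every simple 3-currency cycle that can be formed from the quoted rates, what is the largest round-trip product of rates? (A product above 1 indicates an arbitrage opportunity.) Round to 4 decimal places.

1.1156

CNY→CAD→JPY→CNY: 0.1991 × 141.5 × 0.0396 = 1.11564
CNY→JPY→CAD→CNY: 26.7 × 0.007433 × 5.238 = 1.03954
Maximum is CNY→CAD→JPY→CNY at 1.1156; arbitrage exists.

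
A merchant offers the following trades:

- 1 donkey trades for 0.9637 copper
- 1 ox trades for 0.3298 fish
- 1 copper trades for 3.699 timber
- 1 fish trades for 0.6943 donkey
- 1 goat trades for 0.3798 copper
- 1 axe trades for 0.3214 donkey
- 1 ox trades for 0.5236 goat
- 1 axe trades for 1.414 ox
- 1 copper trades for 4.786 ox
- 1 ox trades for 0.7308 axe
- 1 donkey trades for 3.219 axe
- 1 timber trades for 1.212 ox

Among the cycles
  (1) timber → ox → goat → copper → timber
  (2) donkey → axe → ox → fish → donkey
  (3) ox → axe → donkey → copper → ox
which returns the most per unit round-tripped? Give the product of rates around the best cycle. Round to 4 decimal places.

1.0833

(1) 1.212 × 0.5236 × 0.3798 × 3.699 = 0.89154
(2) 3.219 × 1.414 × 0.3298 × 0.6943 = 1.04224
(3) 0.7308 × 0.3214 × 0.9637 × 4.786 = 1.08333
Highest is cycle (3) at 1.0833 (>1, arbitrage).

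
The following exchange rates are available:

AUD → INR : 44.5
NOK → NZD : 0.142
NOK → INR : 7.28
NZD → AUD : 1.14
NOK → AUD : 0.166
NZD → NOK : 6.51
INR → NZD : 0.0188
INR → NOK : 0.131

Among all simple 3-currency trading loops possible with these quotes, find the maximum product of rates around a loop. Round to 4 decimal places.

0.9677

NOK→AUD→INR→NOK: 0.166 × 44.5 × 0.131 = 0.96770
NZD→AUD→INR→NZD: 1.14 × 44.5 × 0.0188 = 0.95372
NOK→INR→NZD→NOK: 7.28 × 0.0188 × 6.51 = 0.89098
Maximum is NOK→AUD→INR→NOK at 0.9677; no arbitrage — every cycle loses value.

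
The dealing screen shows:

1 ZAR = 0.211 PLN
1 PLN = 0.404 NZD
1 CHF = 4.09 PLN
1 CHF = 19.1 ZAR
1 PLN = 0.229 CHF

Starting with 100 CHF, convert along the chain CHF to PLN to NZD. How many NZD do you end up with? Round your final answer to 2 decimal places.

165.24

100 CHF × 4.09 = 409 PLN
409 PLN × 0.404 = 165.236 NZD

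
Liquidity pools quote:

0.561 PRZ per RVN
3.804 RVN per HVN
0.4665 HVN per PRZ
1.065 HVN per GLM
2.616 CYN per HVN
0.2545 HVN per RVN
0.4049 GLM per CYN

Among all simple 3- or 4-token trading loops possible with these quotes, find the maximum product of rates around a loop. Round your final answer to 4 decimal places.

1.1281

CYN→GLM→HVN→CYN: 0.4049 × 1.065 × 2.616 = 1.12807
PRZ→HVN→RVN→PRZ: 0.4665 × 3.804 × 0.561 = 0.99553
Maximum is CYN→GLM→HVN→CYN at 1.1281; arbitrage exists.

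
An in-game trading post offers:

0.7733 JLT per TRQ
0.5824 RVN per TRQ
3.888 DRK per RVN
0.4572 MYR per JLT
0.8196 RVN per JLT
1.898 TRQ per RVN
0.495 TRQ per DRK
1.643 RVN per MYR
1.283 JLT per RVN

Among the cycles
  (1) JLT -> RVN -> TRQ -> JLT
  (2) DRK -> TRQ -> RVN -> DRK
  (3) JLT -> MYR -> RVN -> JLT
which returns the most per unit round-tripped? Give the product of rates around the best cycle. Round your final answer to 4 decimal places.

(1) 0.8196 × 1.898 × 0.7733 = 1.20295
(2) 0.495 × 0.5824 × 3.888 = 1.12086
(3) 0.4572 × 1.643 × 1.283 = 0.96376
Highest is cycle (1) at 1.2029 (>1, arbitrage).

1.2029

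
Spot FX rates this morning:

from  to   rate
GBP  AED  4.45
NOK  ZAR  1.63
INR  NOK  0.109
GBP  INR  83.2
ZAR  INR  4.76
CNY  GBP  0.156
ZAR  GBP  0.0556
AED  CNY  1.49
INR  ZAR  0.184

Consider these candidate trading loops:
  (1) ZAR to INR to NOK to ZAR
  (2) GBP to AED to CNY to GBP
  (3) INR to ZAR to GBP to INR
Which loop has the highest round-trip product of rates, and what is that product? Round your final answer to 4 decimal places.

(1) 4.76 × 0.109 × 1.63 = 0.84571
(2) 4.45 × 1.49 × 0.156 = 1.03436
(3) 0.184 × 0.0556 × 83.2 = 0.85117
Highest is cycle (2) at 1.0344 (>1, arbitrage).

1.0344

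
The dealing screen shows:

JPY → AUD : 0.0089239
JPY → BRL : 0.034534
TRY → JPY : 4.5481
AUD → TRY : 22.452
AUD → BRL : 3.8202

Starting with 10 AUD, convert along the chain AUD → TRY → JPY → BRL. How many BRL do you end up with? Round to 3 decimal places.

35.264

10 AUD × 22.452 = 224.52 TRY
224.52 TRY × 4.5481 = 1021.139412 JPY
1021.139412 JPY × 0.034534 = 35.264028454008 BRL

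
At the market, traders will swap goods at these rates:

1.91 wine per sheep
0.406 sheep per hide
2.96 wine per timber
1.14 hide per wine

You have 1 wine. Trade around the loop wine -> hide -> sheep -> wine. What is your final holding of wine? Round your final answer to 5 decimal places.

1 wine × 1.14 = 1.14 hide
1.14 hide × 0.406 = 0.46284 sheep
0.46284 sheep × 1.91 = 0.8840244 wine

0.88402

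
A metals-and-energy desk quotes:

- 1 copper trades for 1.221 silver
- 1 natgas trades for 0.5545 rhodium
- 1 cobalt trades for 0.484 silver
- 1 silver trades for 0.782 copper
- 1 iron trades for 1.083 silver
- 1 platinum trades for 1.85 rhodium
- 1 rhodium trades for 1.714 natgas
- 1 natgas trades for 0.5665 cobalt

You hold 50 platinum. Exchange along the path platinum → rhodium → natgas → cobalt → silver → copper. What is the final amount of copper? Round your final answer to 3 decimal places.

50 platinum × 1.85 = 92.5 rhodium
92.5 rhodium × 1.714 = 158.545 natgas
158.545 natgas × 0.5665 = 89.8157425 cobalt
89.8157425 cobalt × 0.484 = 43.47081937 silver
43.47081937 silver × 0.782 = 33.99418074734 copper

33.994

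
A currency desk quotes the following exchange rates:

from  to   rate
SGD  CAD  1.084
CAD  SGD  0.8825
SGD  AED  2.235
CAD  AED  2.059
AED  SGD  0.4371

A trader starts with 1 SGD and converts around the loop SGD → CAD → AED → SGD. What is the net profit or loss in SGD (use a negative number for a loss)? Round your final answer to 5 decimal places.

1 SGD × 1.084 = 1.084 CAD
1.084 CAD × 2.059 = 2.231956 AED
2.231956 AED × 0.4371 = 0.9755879676 SGD
Net change: 0.9755879676 − 1 = -0.0244120324 SGD

-0.02441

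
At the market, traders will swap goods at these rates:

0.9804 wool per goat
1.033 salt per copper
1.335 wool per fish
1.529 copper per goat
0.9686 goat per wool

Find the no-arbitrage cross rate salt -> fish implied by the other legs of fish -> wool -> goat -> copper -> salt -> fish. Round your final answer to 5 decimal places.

Known legs of the cycle: 1.335 × 0.9686 × 1.529 × 1.033 = 2.042365837017
For no arbitrage the full-cycle product must be 1, so the missing rate is 1 / 2.042365837017 ≈ 0.4896282.

0.48963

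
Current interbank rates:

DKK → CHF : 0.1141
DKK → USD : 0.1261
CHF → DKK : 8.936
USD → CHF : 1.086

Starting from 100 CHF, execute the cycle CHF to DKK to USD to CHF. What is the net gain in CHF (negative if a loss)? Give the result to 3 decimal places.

100 CHF × 8.936 = 893.6 DKK
893.6 DKK × 0.1261 = 112.68296 USD
112.68296 USD × 1.086 = 122.37369456 CHF
Net change: 122.37369456 − 100 = 22.37369456 CHF

22.374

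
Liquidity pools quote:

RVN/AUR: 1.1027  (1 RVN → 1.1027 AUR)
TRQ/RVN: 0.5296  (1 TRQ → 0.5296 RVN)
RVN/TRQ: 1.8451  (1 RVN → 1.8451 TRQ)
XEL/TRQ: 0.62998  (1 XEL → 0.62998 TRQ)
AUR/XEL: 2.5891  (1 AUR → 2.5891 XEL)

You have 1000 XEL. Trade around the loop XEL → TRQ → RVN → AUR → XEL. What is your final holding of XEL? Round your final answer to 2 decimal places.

1000 XEL × 0.62998 = 629.98 TRQ
629.98 TRQ × 0.5296 = 333.637408 RVN
333.637408 RVN × 1.1027 = 367.9019698016 AUR
367.9019698016 AUR × 2.5891 = 952.53499001332256 XEL

952.53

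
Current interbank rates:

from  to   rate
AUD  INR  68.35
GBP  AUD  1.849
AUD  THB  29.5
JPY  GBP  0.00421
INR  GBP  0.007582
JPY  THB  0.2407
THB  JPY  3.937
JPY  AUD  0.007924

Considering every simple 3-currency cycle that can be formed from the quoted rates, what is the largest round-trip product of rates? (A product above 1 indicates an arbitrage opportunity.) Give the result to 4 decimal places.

INR→GBP→AUD→INR: 0.007582 × 1.849 × 68.35 = 0.95821
AUD→THB→JPY→AUD: 29.5 × 3.937 × 0.007924 = 0.92031
Maximum is INR→GBP→AUD→INR at 0.9582; no arbitrage — every cycle loses value.

0.9582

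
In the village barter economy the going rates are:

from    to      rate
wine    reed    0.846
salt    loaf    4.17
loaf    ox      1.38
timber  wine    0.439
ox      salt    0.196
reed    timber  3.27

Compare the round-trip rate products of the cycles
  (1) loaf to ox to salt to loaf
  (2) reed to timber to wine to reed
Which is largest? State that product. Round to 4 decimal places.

1.2145

(1) 1.38 × 0.196 × 4.17 = 1.12790
(2) 3.27 × 0.439 × 0.846 = 1.21446
Highest is cycle (2) at 1.2145 (>1, arbitrage).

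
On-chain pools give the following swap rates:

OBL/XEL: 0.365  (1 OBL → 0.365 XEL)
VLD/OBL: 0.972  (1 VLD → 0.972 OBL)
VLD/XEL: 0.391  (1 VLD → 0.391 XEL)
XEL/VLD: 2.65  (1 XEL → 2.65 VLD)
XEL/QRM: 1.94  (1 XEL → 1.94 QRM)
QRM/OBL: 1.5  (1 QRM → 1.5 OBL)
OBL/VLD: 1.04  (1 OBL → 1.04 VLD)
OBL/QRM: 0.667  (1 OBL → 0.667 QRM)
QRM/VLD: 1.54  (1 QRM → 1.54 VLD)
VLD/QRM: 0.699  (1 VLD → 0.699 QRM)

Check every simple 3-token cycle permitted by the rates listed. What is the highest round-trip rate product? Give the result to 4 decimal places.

VLD→XEL→QRM→VLD: 0.391 × 1.94 × 1.54 = 1.16815
VLD→QRM→OBL→VLD: 0.699 × 1.5 × 1.04 = 1.09044
OBL→XEL→QRM→OBL: 0.365 × 1.94 × 1.5 = 1.06215
VLD→OBL→QRM→VLD: 0.972 × 0.667 × 1.54 = 0.99842
VLD→OBL→XEL→VLD: 0.972 × 0.365 × 2.65 = 0.94017
Maximum is VLD→XEL→QRM→VLD at 1.1682; arbitrage exists.

1.1682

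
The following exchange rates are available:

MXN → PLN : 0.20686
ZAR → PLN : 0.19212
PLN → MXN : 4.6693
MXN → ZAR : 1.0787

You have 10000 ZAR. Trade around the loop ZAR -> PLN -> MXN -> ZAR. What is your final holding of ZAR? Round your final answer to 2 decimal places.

9676.65

10000 ZAR × 0.19212 = 1921.2 PLN
1921.2 PLN × 4.6693 = 8970.65916 MXN
8970.65916 MXN × 1.0787 = 9676.650035892 ZAR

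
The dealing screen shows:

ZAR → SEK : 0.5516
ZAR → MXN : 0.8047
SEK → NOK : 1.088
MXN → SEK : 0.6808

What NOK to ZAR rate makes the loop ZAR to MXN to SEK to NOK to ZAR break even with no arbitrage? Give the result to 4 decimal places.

1.6777

Known legs of the cycle: 0.8047 × 0.6808 × 1.088 = 0.59604965888
For no arbitrage the full-cycle product must be 1, so the missing rate is 1 / 0.59604965888 ≈ 1.677713.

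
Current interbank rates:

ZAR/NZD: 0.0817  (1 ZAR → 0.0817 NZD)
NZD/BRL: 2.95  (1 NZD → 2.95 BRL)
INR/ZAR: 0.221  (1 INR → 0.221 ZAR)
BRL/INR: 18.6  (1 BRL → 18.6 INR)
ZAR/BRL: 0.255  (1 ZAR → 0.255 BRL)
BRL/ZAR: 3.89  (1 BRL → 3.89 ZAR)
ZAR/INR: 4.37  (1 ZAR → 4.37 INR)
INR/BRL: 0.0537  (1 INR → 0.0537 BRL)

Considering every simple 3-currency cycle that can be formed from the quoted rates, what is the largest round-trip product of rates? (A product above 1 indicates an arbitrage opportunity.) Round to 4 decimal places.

INR→ZAR→BRL→INR: 0.221 × 0.255 × 18.6 = 1.04820
ZAR→NZD→BRL→ZAR: 0.0817 × 2.95 × 3.89 = 0.93755
INR→BRL→ZAR→INR: 0.0537 × 3.89 × 4.37 = 0.91286
Maximum is INR→ZAR→BRL→INR at 1.0482; arbitrage exists.

1.0482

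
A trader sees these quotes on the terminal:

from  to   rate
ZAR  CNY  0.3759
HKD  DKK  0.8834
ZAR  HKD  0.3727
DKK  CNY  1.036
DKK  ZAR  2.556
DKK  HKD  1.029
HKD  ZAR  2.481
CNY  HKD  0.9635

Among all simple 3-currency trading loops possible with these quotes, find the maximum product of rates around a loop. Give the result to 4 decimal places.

0.8986

ZAR→CNY→HKD→ZAR: 0.3759 × 0.9635 × 2.481 = 0.89857
DKK→CNY→HKD→DKK: 1.036 × 0.9635 × 0.8834 = 0.88180
ZAR→HKD→DKK→ZAR: 0.3727 × 0.8834 × 2.556 = 0.84155
Maximum is ZAR→CNY→HKD→ZAR at 0.8986; no arbitrage — every cycle loses value.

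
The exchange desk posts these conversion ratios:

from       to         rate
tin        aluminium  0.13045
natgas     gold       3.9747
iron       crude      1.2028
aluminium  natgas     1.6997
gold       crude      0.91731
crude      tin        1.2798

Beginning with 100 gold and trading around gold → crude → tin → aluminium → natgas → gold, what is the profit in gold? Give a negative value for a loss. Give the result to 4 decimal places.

3.4615

100 gold × 0.91731 = 91.731 crude
91.731 crude × 1.2798 = 117.3973338 tin
117.3973338 tin × 0.13045 = 15.31448219421 aluminium
15.31448219421 aluminium × 1.6997 = 26.030025385498737 natgas
26.030025385498737 natgas × 3.9747 = 103.4615418997418299539 gold
Net change: 103.4615418997418299539 − 100 = 3.4615418997418299539 gold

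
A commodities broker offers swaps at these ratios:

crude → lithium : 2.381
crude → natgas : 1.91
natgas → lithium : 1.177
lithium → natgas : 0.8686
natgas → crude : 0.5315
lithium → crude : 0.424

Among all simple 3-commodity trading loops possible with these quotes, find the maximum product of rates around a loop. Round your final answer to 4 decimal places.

lithium→natgas→crude→lithium: 0.8686 × 0.5315 × 2.381 = 1.09921
lithium→crude→natgas→lithium: 0.424 × 1.91 × 1.177 = 0.95318
Maximum is lithium→natgas→crude→lithium at 1.0992; arbitrage exists.

1.0992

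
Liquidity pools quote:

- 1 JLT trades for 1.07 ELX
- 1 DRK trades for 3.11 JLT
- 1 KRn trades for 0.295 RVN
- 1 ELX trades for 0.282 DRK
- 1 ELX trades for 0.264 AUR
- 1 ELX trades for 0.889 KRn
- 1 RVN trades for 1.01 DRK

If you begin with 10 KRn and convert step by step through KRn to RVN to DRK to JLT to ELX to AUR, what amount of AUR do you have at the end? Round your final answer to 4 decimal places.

2.6175

10 KRn × 0.295 = 2.95 RVN
2.95 RVN × 1.01 = 2.9795 DRK
2.9795 DRK × 3.11 = 9.266245 JLT
9.266245 JLT × 1.07 = 9.91488215 ELX
9.91488215 ELX × 0.264 = 2.6175288876 AUR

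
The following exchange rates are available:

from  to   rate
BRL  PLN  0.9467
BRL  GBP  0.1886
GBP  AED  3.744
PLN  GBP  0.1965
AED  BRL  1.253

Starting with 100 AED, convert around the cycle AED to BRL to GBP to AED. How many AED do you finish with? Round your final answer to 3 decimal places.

100 AED × 1.253 = 125.3 BRL
125.3 BRL × 0.1886 = 23.63158 GBP
23.63158 GBP × 3.744 = 88.47663552 AED

88.477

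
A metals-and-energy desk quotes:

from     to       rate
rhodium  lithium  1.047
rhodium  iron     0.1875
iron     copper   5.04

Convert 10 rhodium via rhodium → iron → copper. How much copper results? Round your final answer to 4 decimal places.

9.4500

10 rhodium × 0.1875 = 1.875 iron
1.875 iron × 5.04 = 9.45 copper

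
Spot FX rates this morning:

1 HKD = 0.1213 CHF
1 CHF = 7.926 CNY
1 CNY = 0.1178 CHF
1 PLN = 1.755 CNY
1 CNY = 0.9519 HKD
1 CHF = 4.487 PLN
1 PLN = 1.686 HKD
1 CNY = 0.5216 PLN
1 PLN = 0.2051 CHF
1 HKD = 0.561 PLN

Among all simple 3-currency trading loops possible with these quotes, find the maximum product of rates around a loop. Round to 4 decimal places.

CNY→HKD→PLN→CNY: 0.9519 × 0.561 × 1.755 = 0.93720
CNY→CHF→PLN→CNY: 0.1178 × 4.487 × 1.755 = 0.92764
HKD→CHF→PLN→HKD: 0.1213 × 4.487 × 1.686 = 0.91764
CNY→HKD→CHF→CNY: 0.9519 × 0.1213 × 7.926 = 0.91518
CNY→PLN→CHF→CNY: 0.5216 × 0.2051 × 7.926 = 0.84792
Maximum is CNY→HKD→PLN→CNY at 0.9372; no arbitrage — every cycle loses value.

0.9372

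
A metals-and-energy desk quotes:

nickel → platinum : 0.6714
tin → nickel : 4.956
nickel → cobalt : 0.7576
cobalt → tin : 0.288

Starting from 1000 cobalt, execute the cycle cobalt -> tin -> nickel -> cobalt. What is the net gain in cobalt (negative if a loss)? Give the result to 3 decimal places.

81.344

1000 cobalt × 0.288 = 288 tin
288 tin × 4.956 = 1427.328 nickel
1427.328 nickel × 0.7576 = 1081.3436928 cobalt
Net change: 1081.3436928 − 1000 = 81.3436928 cobalt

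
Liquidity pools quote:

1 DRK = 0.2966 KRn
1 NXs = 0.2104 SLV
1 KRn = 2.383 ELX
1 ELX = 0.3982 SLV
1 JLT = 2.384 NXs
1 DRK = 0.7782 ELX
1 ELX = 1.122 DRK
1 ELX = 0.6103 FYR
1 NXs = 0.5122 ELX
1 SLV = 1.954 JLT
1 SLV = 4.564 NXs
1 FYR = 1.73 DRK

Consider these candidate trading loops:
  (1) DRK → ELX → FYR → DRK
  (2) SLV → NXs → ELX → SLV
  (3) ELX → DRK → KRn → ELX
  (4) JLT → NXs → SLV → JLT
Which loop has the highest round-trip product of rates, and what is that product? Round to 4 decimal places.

(1) 0.7782 × 0.6103 × 1.73 = 0.82164
(2) 4.564 × 0.5122 × 0.3982 = 0.93086
(3) 1.122 × 0.2966 × 2.383 = 0.79303
(4) 2.384 × 0.2104 × 1.954 = 0.98011
Highest is cycle (4) at 0.9801 (≤1, no arbitrage).

0.9801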